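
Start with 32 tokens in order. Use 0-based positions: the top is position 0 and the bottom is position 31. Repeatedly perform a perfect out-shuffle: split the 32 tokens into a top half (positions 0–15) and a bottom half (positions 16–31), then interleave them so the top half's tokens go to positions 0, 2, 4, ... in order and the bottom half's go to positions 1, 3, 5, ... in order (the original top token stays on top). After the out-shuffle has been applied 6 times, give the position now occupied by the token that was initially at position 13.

26

Track the token's position through each out-shuffle:
13 → 26 → 21 → 11 → 22 → 13 → 26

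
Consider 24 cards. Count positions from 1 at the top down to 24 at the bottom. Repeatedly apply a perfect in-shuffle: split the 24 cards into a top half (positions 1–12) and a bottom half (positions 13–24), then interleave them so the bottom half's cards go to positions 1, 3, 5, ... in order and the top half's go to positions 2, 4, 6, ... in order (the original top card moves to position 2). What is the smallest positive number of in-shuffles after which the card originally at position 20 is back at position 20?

4

Follow position 20 under repeated in-shuffles:
20 → 15 → 5 → 10 → 20
It first returns after 4 in-shuffles.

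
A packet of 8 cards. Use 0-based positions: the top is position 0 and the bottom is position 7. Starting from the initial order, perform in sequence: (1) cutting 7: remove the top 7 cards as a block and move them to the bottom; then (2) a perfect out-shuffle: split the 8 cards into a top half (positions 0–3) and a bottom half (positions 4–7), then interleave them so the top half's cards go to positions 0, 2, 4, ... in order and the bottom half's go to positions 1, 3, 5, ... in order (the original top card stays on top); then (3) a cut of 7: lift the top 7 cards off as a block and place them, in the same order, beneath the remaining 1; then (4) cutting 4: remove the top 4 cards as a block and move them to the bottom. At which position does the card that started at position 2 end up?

Track the card from position 2 forward through each operation:
  after op 1 (cut 7): 2 → 3
  after op 2 (out-shuffle): 3 → 6
  after op 3 (cut 7): 6 → 7
  after op 4 (cut 4): 7 → 3

3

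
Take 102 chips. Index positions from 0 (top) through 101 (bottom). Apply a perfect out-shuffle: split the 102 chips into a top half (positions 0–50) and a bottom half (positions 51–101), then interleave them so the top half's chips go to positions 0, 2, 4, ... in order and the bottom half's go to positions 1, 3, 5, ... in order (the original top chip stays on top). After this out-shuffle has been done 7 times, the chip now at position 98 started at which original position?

56

Work backwards from position 98, undoing one out-shuffle at a time:
98 ← 49 ← 75 ← 88 ← 44 ← 22 ← 11 ← 56
So the chip now at position 98 started at position 56.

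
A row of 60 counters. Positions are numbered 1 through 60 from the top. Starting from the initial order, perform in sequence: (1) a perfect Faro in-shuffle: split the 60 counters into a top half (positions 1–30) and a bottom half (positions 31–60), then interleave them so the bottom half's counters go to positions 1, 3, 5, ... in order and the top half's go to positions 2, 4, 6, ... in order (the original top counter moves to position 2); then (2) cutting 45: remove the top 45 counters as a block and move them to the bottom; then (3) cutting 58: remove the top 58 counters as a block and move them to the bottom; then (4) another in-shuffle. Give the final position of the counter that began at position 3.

Track the counter from position 3 forward through each operation:
  after op 1 (in-shuffle): 3 → 6
  after op 2 (cut 45): 6 → 21
  after op 3 (cut 58): 21 → 23
  after op 4 (in-shuffle): 23 → 46

46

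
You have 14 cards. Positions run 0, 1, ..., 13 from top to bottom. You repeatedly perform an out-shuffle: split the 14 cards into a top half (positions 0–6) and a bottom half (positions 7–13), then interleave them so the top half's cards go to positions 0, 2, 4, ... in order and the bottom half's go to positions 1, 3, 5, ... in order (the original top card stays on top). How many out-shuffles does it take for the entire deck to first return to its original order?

The out-shuffle permutes the 14 positions with cycle lengths [1, 1, 12].
Every card is home exactly when every cycle has completed a whole number of laps, i.e. after lcm(1, 12) = 12 out-shuffles.

12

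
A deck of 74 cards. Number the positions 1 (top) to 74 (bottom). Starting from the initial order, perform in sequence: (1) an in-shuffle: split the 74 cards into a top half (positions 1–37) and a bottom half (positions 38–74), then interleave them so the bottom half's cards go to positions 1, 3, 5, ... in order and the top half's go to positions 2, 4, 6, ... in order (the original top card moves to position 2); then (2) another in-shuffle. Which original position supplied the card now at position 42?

Undo the operations in reverse order, starting from position 42:
  undo op 2 (in-shuffle, from top half): 42 ← 21
  undo op 1 (in-shuffle, from bottom half): 21 ← 48
So the card at position 42 came from original position 48.

48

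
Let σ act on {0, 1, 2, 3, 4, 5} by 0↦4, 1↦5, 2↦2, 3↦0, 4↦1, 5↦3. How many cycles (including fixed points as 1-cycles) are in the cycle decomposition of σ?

2

Cycle decomposition: (0 4 1 5 3) (2).
2 cycles.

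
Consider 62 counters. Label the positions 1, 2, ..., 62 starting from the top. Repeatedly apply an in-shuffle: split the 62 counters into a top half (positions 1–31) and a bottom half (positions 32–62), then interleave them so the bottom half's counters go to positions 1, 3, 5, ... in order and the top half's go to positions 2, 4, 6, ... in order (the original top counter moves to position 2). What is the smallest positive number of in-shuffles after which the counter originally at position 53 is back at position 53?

Follow position 53 under repeated in-shuffles:
53 → 43 → 23 → 46 → 29 → 58 → 53
It first returns after 6 in-shuffles.

6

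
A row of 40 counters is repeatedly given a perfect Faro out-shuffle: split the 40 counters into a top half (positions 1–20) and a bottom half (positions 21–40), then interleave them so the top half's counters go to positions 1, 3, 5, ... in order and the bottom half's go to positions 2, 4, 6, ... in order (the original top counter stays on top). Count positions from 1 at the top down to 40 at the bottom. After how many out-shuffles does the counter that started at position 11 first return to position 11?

12

Follow position 11 under repeated out-shuffles:
11 → 21 → 2 → 3 → 5 → 9 → 17 → 33 → 26 → 12 → 23 → 6 → 11
It first returns after 12 out-shuffles.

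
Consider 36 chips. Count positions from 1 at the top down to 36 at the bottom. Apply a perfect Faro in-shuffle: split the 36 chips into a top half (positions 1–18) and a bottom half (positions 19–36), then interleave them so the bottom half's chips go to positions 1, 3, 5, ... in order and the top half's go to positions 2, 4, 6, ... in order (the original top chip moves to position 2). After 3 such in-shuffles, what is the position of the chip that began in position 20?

Track the chip's position through each in-shuffle:
20 → 3 → 6 → 12

12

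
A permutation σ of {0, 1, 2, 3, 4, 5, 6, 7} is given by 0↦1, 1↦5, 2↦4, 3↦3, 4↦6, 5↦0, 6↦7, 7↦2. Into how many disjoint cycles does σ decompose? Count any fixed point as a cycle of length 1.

Cycle decomposition: (0 1 5) (2 4 6 7) (3).
3 cycles.

3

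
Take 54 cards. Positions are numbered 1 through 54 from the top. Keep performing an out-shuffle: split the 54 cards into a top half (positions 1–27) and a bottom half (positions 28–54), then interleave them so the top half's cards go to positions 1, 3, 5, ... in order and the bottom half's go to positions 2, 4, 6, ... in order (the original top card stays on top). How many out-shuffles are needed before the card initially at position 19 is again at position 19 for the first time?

Follow position 19 under repeated out-shuffles:
19 → 37 → 20 → 39 → 24 → 47 → 40 → 26 → ... → 19 (length 52)
It first returns after 52 out-shuffles.

52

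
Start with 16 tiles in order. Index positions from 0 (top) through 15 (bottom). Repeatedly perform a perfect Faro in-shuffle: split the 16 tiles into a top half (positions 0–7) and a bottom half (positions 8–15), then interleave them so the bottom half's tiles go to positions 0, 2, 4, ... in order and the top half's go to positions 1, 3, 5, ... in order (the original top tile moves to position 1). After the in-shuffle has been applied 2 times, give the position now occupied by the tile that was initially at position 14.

Track the tile's position through each in-shuffle:
14 → 12 → 8

8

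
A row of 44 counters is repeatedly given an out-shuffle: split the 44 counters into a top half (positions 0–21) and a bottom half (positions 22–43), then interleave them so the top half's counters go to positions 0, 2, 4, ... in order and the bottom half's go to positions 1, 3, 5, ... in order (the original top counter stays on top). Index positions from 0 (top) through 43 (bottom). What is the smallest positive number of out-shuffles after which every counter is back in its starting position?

14

The out-shuffle permutes the 44 positions with cycle lengths [1, 1, 14, 14, 14].
Every counter is home exactly when every cycle has completed a whole number of laps, i.e. after lcm(1, 14) = 14 out-shuffles.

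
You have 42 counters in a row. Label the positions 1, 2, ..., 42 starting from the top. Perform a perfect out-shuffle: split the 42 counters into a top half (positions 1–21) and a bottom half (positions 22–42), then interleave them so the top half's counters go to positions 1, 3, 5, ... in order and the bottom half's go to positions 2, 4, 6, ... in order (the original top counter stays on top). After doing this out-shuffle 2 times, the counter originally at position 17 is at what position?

24

Track the counter's position through each out-shuffle:
17 → 33 → 24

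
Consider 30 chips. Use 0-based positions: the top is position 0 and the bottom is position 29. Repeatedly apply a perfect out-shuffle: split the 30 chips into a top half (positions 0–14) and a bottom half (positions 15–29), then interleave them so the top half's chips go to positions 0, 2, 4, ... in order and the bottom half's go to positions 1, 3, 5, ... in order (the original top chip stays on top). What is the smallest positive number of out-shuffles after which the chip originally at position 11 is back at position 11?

Follow position 11 under repeated out-shuffles:
11 → 22 → 15 → 1 → 2 → 4 → 8 → 16 → ... → 11 (length 28)
It first returns after 28 out-shuffles.

28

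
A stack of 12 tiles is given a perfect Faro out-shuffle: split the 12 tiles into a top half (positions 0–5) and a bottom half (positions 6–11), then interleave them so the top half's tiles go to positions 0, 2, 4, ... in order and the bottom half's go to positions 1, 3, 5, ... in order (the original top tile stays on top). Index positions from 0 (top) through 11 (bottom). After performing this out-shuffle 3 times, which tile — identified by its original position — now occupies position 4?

Work backwards from position 4, undoing one out-shuffle at a time:
4 ← 2 ← 1 ← 6
So the tile now at position 4 started at position 6.

6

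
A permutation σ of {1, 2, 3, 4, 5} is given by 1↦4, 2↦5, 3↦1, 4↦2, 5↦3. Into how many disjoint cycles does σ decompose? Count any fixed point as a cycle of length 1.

Cycle decomposition: (1 4 2 5 3).
1 cycle.

1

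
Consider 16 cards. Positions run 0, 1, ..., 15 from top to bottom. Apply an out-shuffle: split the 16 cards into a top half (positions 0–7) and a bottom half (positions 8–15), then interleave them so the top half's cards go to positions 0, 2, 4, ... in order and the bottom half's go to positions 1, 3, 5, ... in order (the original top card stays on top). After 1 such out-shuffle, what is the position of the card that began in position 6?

12

Track the card's position through each out-shuffle:
6 → 12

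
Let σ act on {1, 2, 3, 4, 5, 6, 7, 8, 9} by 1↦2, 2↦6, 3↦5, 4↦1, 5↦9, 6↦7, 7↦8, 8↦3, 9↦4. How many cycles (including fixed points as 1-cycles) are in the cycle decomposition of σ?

Cycle decomposition: (1 2 6 7 8 3 5 9 4).
1 cycle.

1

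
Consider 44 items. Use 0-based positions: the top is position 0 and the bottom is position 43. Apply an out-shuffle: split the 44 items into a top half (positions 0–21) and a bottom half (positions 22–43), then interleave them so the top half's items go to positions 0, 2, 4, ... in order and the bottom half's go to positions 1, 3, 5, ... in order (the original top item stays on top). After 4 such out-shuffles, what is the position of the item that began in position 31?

23

Track the item's position through each out-shuffle:
31 → 19 → 38 → 33 → 23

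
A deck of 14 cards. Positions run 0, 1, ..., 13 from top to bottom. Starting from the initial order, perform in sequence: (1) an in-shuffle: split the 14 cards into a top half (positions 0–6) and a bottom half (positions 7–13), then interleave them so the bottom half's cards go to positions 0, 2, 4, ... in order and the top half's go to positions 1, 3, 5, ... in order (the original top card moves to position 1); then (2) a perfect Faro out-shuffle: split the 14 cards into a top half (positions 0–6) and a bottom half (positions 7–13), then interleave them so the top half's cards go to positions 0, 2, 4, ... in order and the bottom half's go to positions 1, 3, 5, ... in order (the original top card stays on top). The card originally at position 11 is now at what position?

3

Track the card from position 11 forward through each operation:
  after op 1 (in-shuffle): 11 → 8
  after op 2 (out-shuffle): 8 → 3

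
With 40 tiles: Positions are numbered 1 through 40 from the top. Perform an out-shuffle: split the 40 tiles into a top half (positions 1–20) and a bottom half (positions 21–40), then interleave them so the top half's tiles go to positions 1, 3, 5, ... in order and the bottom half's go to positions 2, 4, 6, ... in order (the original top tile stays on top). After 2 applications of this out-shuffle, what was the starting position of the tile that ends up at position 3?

Work backwards from position 3, undoing one out-shuffle at a time:
3 ← 2 ← 21
So the tile now at position 3 started at position 21.

21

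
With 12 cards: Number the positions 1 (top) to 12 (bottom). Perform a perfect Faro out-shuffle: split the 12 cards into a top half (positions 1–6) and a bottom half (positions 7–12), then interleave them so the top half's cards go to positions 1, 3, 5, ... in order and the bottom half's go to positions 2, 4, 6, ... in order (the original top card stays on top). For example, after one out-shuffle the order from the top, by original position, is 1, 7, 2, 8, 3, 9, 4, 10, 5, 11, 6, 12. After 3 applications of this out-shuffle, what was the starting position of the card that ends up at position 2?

8

Work backwards from position 2, undoing one out-shuffle at a time:
2 ← 7 ← 4 ← 8
So the card now at position 2 started at position 8.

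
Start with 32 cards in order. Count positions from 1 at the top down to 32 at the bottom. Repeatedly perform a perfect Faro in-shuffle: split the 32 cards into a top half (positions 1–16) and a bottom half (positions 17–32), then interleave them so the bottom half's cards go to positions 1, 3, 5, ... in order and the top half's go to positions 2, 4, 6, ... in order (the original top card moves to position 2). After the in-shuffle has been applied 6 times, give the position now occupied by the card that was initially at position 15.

3

Track the card's position through each in-shuffle:
15 → 30 → 27 → 21 → 9 → 18 → 3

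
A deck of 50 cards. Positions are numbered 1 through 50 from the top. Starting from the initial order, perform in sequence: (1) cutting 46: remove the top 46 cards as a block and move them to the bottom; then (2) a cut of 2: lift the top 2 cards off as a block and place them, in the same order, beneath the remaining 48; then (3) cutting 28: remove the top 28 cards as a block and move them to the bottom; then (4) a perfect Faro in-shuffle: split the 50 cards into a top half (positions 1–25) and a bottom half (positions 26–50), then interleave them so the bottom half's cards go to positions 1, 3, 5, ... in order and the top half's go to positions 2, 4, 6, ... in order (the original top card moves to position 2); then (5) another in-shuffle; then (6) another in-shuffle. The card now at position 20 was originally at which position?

4

Undo the operations in reverse order, starting from position 20:
  undo op 6 (in-shuffle, from top half): 20 ← 10
  undo op 5 (in-shuffle, from top half): 10 ← 5
  undo op 4 (in-shuffle, from bottom half): 5 ← 28
  undo op 3 (cut 28): 28 ← 6
  undo op 2 (cut 2): 6 ← 8
  undo op 1 (cut 46): 8 ← 4
So the card at position 20 came from original position 4.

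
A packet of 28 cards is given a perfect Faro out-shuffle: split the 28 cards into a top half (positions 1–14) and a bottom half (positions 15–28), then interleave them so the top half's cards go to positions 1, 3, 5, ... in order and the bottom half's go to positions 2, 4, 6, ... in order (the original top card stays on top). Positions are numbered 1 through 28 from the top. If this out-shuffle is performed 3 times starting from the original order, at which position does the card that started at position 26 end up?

12

Track the card's position through each out-shuffle:
26 → 24 → 20 → 12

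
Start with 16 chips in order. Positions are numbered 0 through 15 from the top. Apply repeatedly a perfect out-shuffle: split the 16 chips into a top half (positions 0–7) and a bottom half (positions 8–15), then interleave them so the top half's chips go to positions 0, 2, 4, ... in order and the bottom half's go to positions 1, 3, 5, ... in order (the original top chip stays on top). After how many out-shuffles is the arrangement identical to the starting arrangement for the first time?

4

The out-shuffle permutes the 16 positions with cycle lengths [1, 1, 2, 4, 4, 4].
Every chip is home exactly when every cycle has completed a whole number of laps, i.e. after lcm(1, 2, 4) = 4 out-shuffles.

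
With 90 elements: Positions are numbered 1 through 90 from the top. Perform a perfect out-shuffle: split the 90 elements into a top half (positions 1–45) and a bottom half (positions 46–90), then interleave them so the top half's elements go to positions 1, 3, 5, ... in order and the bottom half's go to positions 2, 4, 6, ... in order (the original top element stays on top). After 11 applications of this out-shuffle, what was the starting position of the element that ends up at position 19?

Work backwards from position 19, undoing one out-shuffle at a time:
19 ← 10 ← 50 ← 70 ← 80 ← 85 ← 43 ← 22 ← 56 ← 73 ← 37 ← 19
So the element now at position 19 started at position 19.

19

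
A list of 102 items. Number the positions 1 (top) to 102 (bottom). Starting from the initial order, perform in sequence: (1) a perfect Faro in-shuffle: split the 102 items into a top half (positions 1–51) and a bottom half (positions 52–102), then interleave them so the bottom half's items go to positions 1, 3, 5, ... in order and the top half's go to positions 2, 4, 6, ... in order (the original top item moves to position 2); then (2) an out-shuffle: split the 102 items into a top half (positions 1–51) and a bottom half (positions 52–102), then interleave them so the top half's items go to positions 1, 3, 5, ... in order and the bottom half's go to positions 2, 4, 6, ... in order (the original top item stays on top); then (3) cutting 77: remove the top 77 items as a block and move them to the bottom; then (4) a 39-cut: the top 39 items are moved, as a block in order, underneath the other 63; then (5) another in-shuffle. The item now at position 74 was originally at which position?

Undo the operations in reverse order, starting from position 74:
  undo op 5 (in-shuffle, from top half): 74 ← 37
  undo op 4 (cut 39): 37 ← 76
  undo op 3 (cut 77): 76 ← 51
  undo op 2 (out-shuffle, from top half): 51 ← 26
  undo op 1 (in-shuffle, from top half): 26 ← 13
So the item at position 74 came from original position 13.

13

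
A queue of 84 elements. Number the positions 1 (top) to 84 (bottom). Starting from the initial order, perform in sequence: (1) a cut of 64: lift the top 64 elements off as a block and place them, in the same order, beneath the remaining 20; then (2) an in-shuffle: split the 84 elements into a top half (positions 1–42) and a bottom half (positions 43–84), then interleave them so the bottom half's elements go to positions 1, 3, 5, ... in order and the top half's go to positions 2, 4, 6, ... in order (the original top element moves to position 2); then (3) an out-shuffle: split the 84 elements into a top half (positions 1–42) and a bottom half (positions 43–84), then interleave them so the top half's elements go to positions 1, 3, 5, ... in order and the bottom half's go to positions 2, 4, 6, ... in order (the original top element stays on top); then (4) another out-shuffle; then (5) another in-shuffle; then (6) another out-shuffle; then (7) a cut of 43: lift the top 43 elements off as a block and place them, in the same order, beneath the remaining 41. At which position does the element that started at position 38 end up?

25

Track the element from position 38 forward through each operation:
  after op 1 (cut 64): 38 → 58
  after op 2 (in-shuffle): 58 → 31
  after op 3 (out-shuffle): 31 → 61
  after op 4 (out-shuffle): 61 → 38
  after op 5 (in-shuffle): 38 → 76
  after op 6 (out-shuffle): 76 → 68
  after op 7 (cut 43): 68 → 25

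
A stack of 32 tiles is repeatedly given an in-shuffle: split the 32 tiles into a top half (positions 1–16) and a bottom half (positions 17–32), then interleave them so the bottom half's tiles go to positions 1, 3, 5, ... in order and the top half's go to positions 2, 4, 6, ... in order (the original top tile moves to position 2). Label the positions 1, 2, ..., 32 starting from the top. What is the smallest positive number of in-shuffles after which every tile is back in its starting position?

The in-shuffle permutes the 32 positions with cycle lengths [2, 10, 10, 10].
Every tile is home exactly when every cycle has completed a whole number of laps, i.e. after lcm(2, 10) = 10 in-shuffles.

10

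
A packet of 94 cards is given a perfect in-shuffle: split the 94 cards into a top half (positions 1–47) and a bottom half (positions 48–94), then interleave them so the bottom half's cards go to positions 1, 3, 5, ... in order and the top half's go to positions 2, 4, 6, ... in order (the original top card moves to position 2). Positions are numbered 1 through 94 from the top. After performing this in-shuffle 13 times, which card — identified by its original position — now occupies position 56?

Work backwards from position 56, undoing one in-shuffle at a time:
56 ← 28 ← 14 ← 7 ← 51 ← ... ← 63 (13 steps).
So the card now at position 56 started at position 63.

63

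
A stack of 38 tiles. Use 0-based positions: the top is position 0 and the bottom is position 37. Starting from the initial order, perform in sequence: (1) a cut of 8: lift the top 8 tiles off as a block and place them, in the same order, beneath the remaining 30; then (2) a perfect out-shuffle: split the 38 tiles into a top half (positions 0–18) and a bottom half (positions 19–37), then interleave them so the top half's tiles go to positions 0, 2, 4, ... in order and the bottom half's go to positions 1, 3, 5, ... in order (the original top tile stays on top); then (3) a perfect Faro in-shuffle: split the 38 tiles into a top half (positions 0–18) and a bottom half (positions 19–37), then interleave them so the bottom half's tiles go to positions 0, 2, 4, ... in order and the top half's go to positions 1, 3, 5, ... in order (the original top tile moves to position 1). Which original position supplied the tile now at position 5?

Undo the operations in reverse order, starting from position 5:
  undo op 3 (in-shuffle, from top half): 5 ← 2
  undo op 2 (out-shuffle, from top half): 2 ← 1
  undo op 1 (cut 8): 1 ← 9
So the tile at position 5 came from original position 9.

9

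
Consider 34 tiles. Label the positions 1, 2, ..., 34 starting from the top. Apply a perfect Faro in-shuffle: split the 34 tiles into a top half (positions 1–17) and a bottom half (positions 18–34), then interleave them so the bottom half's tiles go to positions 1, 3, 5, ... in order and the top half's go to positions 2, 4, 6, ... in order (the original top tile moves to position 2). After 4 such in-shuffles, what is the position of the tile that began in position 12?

17

Track the tile's position through each in-shuffle:
12 → 24 → 13 → 26 → 17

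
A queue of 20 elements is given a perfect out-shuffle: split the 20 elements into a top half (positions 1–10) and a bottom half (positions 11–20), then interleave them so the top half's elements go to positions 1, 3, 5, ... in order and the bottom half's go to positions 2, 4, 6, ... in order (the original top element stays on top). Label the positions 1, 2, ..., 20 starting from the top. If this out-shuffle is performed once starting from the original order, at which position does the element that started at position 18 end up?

Track the element's position through each out-shuffle:
18 → 16

16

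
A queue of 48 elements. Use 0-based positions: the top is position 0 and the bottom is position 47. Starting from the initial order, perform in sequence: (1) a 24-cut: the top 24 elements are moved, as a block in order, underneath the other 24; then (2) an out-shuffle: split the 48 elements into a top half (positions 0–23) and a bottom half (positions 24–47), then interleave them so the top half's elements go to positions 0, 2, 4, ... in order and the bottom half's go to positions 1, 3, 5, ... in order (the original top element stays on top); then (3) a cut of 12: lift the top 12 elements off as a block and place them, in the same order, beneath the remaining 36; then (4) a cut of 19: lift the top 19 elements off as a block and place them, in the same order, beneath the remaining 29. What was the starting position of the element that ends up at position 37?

34

Undo the operations in reverse order, starting from position 37:
  undo op 4 (cut 19): 37 ← 8
  undo op 3 (cut 12): 8 ← 20
  undo op 2 (out-shuffle, from top half): 20 ← 10
  undo op 1 (cut 24): 10 ← 34
So the element at position 37 came from original position 34.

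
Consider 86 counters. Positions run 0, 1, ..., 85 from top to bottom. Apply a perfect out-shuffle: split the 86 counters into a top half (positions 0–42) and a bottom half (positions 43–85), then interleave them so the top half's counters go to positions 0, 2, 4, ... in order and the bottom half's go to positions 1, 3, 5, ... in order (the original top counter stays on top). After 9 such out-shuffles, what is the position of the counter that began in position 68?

Track the counter's position through each out-shuffle:
68 → 51 → 17 → 34 → 68 → 51 → 17 → 34 → 68 → 51

51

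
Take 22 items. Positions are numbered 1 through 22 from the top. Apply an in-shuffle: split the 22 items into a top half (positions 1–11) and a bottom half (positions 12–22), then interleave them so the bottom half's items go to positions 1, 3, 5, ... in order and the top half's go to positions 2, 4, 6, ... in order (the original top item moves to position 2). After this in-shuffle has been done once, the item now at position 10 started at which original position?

5

Work backwards from position 10, undoing one in-shuffle at a time:
10 ← 5
So the item now at position 10 started at position 5.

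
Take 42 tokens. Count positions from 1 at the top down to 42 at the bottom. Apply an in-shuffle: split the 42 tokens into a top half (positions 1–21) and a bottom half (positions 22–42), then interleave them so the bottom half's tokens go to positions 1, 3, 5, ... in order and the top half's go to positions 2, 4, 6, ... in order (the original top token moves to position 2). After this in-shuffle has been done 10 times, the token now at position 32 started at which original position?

Work backwards from position 32, undoing one in-shuffle at a time:
32 ← 16 ← 8 ← 4 ← 2 ← 1 ← 22 ← 11 ← 27 ← 35 ← 39
So the token now at position 32 started at position 39.

39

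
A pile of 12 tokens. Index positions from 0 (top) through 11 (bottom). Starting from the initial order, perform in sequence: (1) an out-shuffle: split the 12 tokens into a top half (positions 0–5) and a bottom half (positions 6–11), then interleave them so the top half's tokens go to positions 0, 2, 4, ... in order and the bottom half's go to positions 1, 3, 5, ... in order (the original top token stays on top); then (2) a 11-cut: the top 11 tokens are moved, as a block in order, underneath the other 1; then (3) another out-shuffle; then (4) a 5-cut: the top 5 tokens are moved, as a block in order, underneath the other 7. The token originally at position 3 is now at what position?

Track the token from position 3 forward through each operation:
  after op 1 (out-shuffle): 3 → 6
  after op 2 (cut 11): 6 → 7
  after op 3 (out-shuffle): 7 → 3
  after op 4 (cut 5): 3 → 10

10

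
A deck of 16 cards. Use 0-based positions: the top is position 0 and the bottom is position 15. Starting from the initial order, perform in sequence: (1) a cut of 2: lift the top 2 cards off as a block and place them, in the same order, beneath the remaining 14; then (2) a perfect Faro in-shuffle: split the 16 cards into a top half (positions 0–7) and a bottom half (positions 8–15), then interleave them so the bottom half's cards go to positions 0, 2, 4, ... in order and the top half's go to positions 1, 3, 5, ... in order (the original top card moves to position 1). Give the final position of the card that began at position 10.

Track the card from position 10 forward through each operation:
  after op 1 (cut 2): 10 → 8
  after op 2 (in-shuffle): 8 → 0

0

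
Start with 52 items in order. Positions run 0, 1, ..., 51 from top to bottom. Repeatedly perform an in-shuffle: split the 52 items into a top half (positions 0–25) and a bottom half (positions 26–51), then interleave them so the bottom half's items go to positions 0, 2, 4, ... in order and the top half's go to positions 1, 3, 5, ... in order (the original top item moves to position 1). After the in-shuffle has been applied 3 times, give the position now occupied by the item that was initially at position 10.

Track the item's position through each in-shuffle:
10 → 21 → 43 → 34

34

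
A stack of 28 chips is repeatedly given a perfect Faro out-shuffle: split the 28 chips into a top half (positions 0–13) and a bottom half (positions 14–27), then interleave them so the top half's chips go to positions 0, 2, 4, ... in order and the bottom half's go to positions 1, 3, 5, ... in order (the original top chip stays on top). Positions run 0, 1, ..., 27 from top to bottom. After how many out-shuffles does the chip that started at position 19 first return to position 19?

Follow position 19 under repeated out-shuffles:
19 → 11 → 22 → 17 → 7 → 14 → 1 → 2 → 4 → 8 → 16 → 5 → 10 → 20 → 13 → 26 → 25 → 23 → 19
It first returns after 18 out-shuffles.

18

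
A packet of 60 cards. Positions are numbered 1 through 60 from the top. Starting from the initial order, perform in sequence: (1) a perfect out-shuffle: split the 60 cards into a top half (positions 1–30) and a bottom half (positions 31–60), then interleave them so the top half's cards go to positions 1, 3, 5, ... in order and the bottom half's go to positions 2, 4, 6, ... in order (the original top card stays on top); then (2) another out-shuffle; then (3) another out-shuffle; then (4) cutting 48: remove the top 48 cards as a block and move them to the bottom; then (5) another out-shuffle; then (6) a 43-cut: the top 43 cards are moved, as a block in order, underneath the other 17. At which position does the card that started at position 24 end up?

56

Track the card from position 24 forward through each operation:
  after op 1 (out-shuffle): 24 → 47
  after op 2 (out-shuffle): 47 → 34
  after op 3 (out-shuffle): 34 → 8
  after op 4 (cut 48): 8 → 20
  after op 5 (out-shuffle): 20 → 39
  after op 6 (cut 43): 39 → 56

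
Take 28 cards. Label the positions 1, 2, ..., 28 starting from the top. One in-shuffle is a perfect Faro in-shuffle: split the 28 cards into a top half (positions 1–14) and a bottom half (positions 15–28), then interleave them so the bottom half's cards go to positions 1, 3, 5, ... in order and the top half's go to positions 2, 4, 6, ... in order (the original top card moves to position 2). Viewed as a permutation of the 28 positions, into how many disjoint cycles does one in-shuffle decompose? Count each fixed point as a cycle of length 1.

Trace each unvisited position around until it returns:
(1 2 4 8 16 3 ... len 28)
1 cycle in total.

1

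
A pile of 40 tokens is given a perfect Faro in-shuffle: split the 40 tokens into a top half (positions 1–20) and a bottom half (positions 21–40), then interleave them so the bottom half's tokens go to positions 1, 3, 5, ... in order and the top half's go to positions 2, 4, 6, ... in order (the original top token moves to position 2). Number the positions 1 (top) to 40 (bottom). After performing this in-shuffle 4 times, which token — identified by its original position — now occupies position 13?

29

Work backwards from position 13, undoing one in-shuffle at a time:
13 ← 27 ← 34 ← 17 ← 29
So the token now at position 13 started at position 29.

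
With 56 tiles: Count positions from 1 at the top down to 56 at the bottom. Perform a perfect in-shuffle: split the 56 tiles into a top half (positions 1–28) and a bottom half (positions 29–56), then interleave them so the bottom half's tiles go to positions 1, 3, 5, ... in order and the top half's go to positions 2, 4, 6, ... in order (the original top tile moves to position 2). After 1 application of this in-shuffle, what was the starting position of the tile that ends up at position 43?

Work backwards from position 43, undoing one in-shuffle at a time:
43 ← 50
So the tile now at position 43 started at position 50.

50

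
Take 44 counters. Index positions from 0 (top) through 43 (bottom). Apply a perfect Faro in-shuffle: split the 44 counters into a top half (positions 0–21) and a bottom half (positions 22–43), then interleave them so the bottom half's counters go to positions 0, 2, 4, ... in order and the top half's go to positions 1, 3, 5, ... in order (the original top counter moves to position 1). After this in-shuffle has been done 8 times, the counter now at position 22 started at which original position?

7

Work backwards from position 22, undoing one in-shuffle at a time:
22 ← 33 ← 16 ← 30 ← 37 ← 18 ← 31 ← 15 ← 7
So the counter now at position 22 started at position 7.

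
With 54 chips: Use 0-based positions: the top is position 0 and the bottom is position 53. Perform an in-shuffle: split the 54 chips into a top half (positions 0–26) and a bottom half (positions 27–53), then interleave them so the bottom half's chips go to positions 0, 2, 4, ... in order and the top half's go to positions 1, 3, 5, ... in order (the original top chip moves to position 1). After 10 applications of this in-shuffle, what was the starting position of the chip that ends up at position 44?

Work backwards from position 44, undoing one in-shuffle at a time:
44 ← 49 ← 24 ← 39 ← 19 ← 9 ← 4 ← 29 ← 14 ← 34 ← 44
So the chip now at position 44 started at position 44.

44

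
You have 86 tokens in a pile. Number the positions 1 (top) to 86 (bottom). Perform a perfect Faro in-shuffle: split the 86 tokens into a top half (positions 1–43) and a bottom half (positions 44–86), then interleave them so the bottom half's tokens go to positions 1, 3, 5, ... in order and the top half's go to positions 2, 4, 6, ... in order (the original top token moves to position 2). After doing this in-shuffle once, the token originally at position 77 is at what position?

Track the token's position through each in-shuffle:
77 → 67

67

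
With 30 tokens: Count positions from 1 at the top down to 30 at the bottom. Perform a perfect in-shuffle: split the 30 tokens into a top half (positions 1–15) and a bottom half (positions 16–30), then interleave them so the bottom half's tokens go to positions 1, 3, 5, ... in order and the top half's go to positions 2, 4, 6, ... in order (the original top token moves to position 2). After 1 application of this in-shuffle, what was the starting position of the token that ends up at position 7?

19

Work backwards from position 7, undoing one in-shuffle at a time:
7 ← 19
So the token now at position 7 started at position 19.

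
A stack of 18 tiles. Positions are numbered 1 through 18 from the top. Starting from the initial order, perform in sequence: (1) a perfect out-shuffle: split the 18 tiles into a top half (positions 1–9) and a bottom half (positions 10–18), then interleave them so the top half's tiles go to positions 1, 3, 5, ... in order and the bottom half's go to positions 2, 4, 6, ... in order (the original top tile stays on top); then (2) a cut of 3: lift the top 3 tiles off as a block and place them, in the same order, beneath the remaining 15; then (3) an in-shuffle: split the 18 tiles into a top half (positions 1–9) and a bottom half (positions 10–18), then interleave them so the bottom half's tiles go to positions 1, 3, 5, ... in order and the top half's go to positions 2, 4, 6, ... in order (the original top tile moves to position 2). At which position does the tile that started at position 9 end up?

9

Track the tile from position 9 forward through each operation:
  after op 1 (out-shuffle): 9 → 17
  after op 2 (cut 3): 17 → 14
  after op 3 (in-shuffle): 14 → 9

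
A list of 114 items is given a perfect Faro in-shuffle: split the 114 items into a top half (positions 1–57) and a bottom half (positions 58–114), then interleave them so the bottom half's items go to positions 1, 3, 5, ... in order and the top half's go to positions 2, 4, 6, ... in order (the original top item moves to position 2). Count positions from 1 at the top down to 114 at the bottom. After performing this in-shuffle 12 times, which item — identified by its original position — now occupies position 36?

41

Work backwards from position 36, undoing one in-shuffle at a time:
36 ← 18 ← 9 ← 62 ← 31 ← 73 ← 94 ← 47 ← 81 ← 98 ← 49 ← 82 ← 41
So the item now at position 36 started at position 41.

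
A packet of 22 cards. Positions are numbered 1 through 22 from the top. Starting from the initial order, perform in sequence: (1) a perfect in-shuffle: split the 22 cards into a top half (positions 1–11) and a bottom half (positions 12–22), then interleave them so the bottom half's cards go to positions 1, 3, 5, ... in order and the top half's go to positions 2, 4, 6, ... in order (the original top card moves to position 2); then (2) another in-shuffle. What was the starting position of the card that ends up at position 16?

4

Undo the operations in reverse order, starting from position 16:
  undo op 2 (in-shuffle, from top half): 16 ← 8
  undo op 1 (in-shuffle, from top half): 8 ← 4
So the card at position 16 came from original position 4.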